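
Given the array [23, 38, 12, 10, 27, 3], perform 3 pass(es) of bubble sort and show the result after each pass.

After pass 1: [23, 12, 10, 27, 3, 38] (4 swaps)
After pass 2: [12, 10, 23, 3, 27, 38] (3 swaps)
After pass 3: [10, 12, 3, 23, 27, 38] (2 swaps)
Total swaps: 9


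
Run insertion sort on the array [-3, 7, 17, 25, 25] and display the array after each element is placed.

First element -3 is already 'sorted'
Insert 7: shifted 0 elements -> [-3, 7, 17, 25, 25]
Insert 17: shifted 0 elements -> [-3, 7, 17, 25, 25]
Insert 25: shifted 0 elements -> [-3, 7, 17, 25, 25]
Insert 25: shifted 0 elements -> [-3, 7, 17, 25, 25]


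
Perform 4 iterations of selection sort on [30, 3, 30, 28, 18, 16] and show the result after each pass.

Pass 1: Select minimum 3 at index 1, swap -> [3, 30, 30, 28, 18, 16]
Pass 2: Select minimum 16 at index 5, swap -> [3, 16, 30, 28, 18, 30]
Pass 3: Select minimum 18 at index 4, swap -> [3, 16, 18, 28, 30, 30]
Pass 4: Select minimum 28 at index 3, swap -> [3, 16, 18, 28, 30, 30]


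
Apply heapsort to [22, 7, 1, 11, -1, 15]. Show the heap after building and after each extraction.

Build heap: [22, 11, 15, 7, -1, 1]
Extract 22: [15, 11, 1, 7, -1, 22]
Extract 15: [11, 7, 1, -1, 15, 22]
Extract 11: [7, -1, 1, 11, 15, 22]
Extract 7: [1, -1, 7, 11, 15, 22]
Extract 1: [-1, 1, 7, 11, 15, 22]


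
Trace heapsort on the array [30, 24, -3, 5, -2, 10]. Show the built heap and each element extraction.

Build heap: [30, 24, 10, 5, -2, -3]
Extract 30: [24, 5, 10, -3, -2, 30]
Extract 24: [10, 5, -2, -3, 24, 30]
Extract 10: [5, -3, -2, 10, 24, 30]
Extract 5: [-2, -3, 5, 10, 24, 30]
Extract -2: [-3, -2, 5, 10, 24, 30]


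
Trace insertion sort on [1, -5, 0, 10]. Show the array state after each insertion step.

First element 1 is already 'sorted'
Insert -5: shifted 1 elements -> [-5, 1, 0, 10]
Insert 0: shifted 1 elements -> [-5, 0, 1, 10]
Insert 10: shifted 0 elements -> [-5, 0, 1, 10]


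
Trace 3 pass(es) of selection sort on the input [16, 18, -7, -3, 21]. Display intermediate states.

Pass 1: Select minimum -7 at index 2, swap -> [-7, 18, 16, -3, 21]
Pass 2: Select minimum -3 at index 3, swap -> [-7, -3, 16, 18, 21]
Pass 3: Select minimum 16 at index 2, swap -> [-7, -3, 16, 18, 21]


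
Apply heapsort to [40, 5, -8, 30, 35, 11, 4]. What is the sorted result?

Build heap: [40, 35, 11, 30, 5, -8, 4]
Extract 40: [35, 30, 11, 4, 5, -8, 40]
Extract 35: [30, 5, 11, 4, -8, 35, 40]
Extract 30: [11, 5, -8, 4, 30, 35, 40]
Extract 11: [5, 4, -8, 11, 30, 35, 40]
Extract 5: [4, -8, 5, 11, 30, 35, 40]
Extract 4: [-8, 4, 5, 11, 30, 35, 40]


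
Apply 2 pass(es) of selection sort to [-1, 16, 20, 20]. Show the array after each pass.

Pass 1: Select minimum -1 at index 0, swap -> [-1, 16, 20, 20]
Pass 2: Select minimum 16 at index 1, swap -> [-1, 16, 20, 20]


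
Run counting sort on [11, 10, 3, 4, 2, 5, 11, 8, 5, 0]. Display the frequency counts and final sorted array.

Count array: [1, 0, 1, 1, 1, 2, 0, 0, 1, 0, 1, 2]
(count[i] = number of elements equal to i)
Cumulative count: [1, 1, 2, 3, 4, 6, 6, 6, 7, 7, 8, 10]
Sorted: [0, 2, 3, 4, 5, 5, 8, 10, 11, 11]


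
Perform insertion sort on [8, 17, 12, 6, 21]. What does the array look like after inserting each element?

First element 8 is already 'sorted'
Insert 17: shifted 0 elements -> [8, 17, 12, 6, 21]
Insert 12: shifted 1 elements -> [8, 12, 17, 6, 21]
Insert 6: shifted 3 elements -> [6, 8, 12, 17, 21]
Insert 21: shifted 0 elements -> [6, 8, 12, 17, 21]


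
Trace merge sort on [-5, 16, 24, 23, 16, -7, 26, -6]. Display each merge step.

Divide and conquer:
  Merge [-5] + [16] -> [-5, 16]
  Merge [24] + [23] -> [23, 24]
  Merge [-5, 16] + [23, 24] -> [-5, 16, 23, 24]
  Merge [16] + [-7] -> [-7, 16]
  Merge [26] + [-6] -> [-6, 26]
  Merge [-7, 16] + [-6, 26] -> [-7, -6, 16, 26]
  Merge [-5, 16, 23, 24] + [-7, -6, 16, 26] -> [-7, -6, -5, 16, 16, 23, 24, 26]


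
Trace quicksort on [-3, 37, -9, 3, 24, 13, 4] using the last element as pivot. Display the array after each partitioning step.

Partition 1: pivot=4 at index 3 -> [-3, -9, 3, 4, 24, 13, 37]
Partition 2: pivot=3 at index 2 -> [-3, -9, 3, 4, 24, 13, 37]
Partition 3: pivot=-9 at index 0 -> [-9, -3, 3, 4, 24, 13, 37]
Partition 4: pivot=37 at index 6 -> [-9, -3, 3, 4, 24, 13, 37]
Partition 5: pivot=13 at index 4 -> [-9, -3, 3, 4, 13, 24, 37]


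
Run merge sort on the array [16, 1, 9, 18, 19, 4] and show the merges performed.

Divide and conquer:
  Merge [1] + [9] -> [1, 9]
  Merge [16] + [1, 9] -> [1, 9, 16]
  Merge [19] + [4] -> [4, 19]
  Merge [18] + [4, 19] -> [4, 18, 19]
  Merge [1, 9, 16] + [4, 18, 19] -> [1, 4, 9, 16, 18, 19]


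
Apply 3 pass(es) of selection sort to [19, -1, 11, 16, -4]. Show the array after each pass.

Pass 1: Select minimum -4 at index 4, swap -> [-4, -1, 11, 16, 19]
Pass 2: Select minimum -1 at index 1, swap -> [-4, -1, 11, 16, 19]
Pass 3: Select minimum 11 at index 2, swap -> [-4, -1, 11, 16, 19]


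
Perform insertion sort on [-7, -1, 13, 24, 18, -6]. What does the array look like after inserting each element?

First element -7 is already 'sorted'
Insert -1: shifted 0 elements -> [-7, -1, 13, 24, 18, -6]
Insert 13: shifted 0 elements -> [-7, -1, 13, 24, 18, -6]
Insert 24: shifted 0 elements -> [-7, -1, 13, 24, 18, -6]
Insert 18: shifted 1 elements -> [-7, -1, 13, 18, 24, -6]
Insert -6: shifted 4 elements -> [-7, -6, -1, 13, 18, 24]


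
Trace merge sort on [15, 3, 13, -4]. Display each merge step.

Divide and conquer:
  Merge [15] + [3] -> [3, 15]
  Merge [13] + [-4] -> [-4, 13]
  Merge [3, 15] + [-4, 13] -> [-4, 3, 13, 15]


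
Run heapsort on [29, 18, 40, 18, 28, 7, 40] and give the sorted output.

Build heap: [40, 28, 40, 18, 18, 7, 29]
Extract 40: [40, 28, 29, 18, 18, 7, 40]
Extract 40: [29, 28, 7, 18, 18, 40, 40]
Extract 29: [28, 18, 7, 18, 29, 40, 40]
Extract 28: [18, 18, 7, 28, 29, 40, 40]
Extract 18: [18, 7, 18, 28, 29, 40, 40]
Extract 18: [7, 18, 18, 28, 29, 40, 40]


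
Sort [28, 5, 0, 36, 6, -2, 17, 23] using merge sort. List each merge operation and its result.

Divide and conquer:
  Merge [28] + [5] -> [5, 28]
  Merge [0] + [36] -> [0, 36]
  Merge [5, 28] + [0, 36] -> [0, 5, 28, 36]
  Merge [6] + [-2] -> [-2, 6]
  Merge [17] + [23] -> [17, 23]
  Merge [-2, 6] + [17, 23] -> [-2, 6, 17, 23]
  Merge [0, 5, 28, 36] + [-2, 6, 17, 23] -> [-2, 0, 5, 6, 17, 23, 28, 36]


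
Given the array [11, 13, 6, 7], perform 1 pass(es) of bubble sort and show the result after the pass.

After pass 1: [11, 6, 7, 13] (2 swaps)
Total swaps: 2


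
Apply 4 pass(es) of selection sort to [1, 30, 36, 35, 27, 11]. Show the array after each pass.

Pass 1: Select minimum 1 at index 0, swap -> [1, 30, 36, 35, 27, 11]
Pass 2: Select minimum 11 at index 5, swap -> [1, 11, 36, 35, 27, 30]
Pass 3: Select minimum 27 at index 4, swap -> [1, 11, 27, 35, 36, 30]
Pass 4: Select minimum 30 at index 5, swap -> [1, 11, 27, 30, 36, 35]


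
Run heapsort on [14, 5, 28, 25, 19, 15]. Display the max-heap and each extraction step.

Build heap: [28, 25, 15, 5, 19, 14]
Extract 28: [25, 19, 15, 5, 14, 28]
Extract 25: [19, 14, 15, 5, 25, 28]
Extract 19: [15, 14, 5, 19, 25, 28]
Extract 15: [14, 5, 15, 19, 25, 28]
Extract 14: [5, 14, 15, 19, 25, 28]


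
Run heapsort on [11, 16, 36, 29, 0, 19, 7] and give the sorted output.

Build heap: [36, 29, 19, 16, 0, 11, 7]
Extract 36: [29, 16, 19, 7, 0, 11, 36]
Extract 29: [19, 16, 11, 7, 0, 29, 36]
Extract 19: [16, 7, 11, 0, 19, 29, 36]
Extract 16: [11, 7, 0, 16, 19, 29, 36]
Extract 11: [7, 0, 11, 16, 19, 29, 36]
Extract 7: [0, 7, 11, 16, 19, 29, 36]


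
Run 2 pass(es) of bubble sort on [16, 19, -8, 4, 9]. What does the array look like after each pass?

After pass 1: [16, -8, 4, 9, 19] (3 swaps)
After pass 2: [-8, 4, 9, 16, 19] (3 swaps)
Total swaps: 6


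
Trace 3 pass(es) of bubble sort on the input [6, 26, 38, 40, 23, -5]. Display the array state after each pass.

After pass 1: [6, 26, 38, 23, -5, 40] (2 swaps)
After pass 2: [6, 26, 23, -5, 38, 40] (2 swaps)
After pass 3: [6, 23, -5, 26, 38, 40] (2 swaps)
Total swaps: 6


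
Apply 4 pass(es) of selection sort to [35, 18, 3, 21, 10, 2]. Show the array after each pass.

Pass 1: Select minimum 2 at index 5, swap -> [2, 18, 3, 21, 10, 35]
Pass 2: Select minimum 3 at index 2, swap -> [2, 3, 18, 21, 10, 35]
Pass 3: Select minimum 10 at index 4, swap -> [2, 3, 10, 21, 18, 35]
Pass 4: Select minimum 18 at index 4, swap -> [2, 3, 10, 18, 21, 35]


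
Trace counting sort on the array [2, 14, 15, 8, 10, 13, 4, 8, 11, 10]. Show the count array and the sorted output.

Count array: [0, 0, 1, 0, 1, 0, 0, 0, 2, 0, 2, 1, 0, 1, 1, 1]
(count[i] = number of elements equal to i)
Cumulative count: [0, 0, 1, 1, 2, 2, 2, 2, 4, 4, 6, 7, 7, 8, 9, 10]
Sorted: [2, 4, 8, 8, 10, 10, 11, 13, 14, 15]


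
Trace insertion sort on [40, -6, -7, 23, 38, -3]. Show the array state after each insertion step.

First element 40 is already 'sorted'
Insert -6: shifted 1 elements -> [-6, 40, -7, 23, 38, -3]
Insert -7: shifted 2 elements -> [-7, -6, 40, 23, 38, -3]
Insert 23: shifted 1 elements -> [-7, -6, 23, 40, 38, -3]
Insert 38: shifted 1 elements -> [-7, -6, 23, 38, 40, -3]
Insert -3: shifted 3 elements -> [-7, -6, -3, 23, 38, 40]


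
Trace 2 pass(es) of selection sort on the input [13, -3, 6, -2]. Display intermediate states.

Pass 1: Select minimum -3 at index 1, swap -> [-3, 13, 6, -2]
Pass 2: Select minimum -2 at index 3, swap -> [-3, -2, 6, 13]


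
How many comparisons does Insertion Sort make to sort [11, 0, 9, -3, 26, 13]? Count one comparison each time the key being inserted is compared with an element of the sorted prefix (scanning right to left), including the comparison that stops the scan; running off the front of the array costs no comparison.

Insert 0: 11 > 0 (shift), reached front = 1 comparison(s) -> [0, 11, 9, -3, 26, 13]
Insert 9: 11 > 9 (shift), 0 <= 9 (stop) = 2 comparison(s) -> [0, 9, 11, -3, 26, 13]
Insert -3: 11 > -3 (shift), 9 > -3 (shift), 0 > -3 (shift), reached front = 3 comparison(s) -> [-3, 0, 9, 11, 26, 13]
Insert 26: 11 <= 26 (stop) = 1 comparison(s) -> [-3, 0, 9, 11, 26, 13]
Insert 13: 26 > 13 (shift), 11 <= 13 (stop) = 2 comparison(s) -> [-3, 0, 9, 11, 13, 26]
Total comparisons: 1 + 2 + 3 + 1 + 2 = 9


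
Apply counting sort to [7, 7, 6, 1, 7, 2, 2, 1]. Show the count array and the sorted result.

Count array: [0, 2, 2, 0, 0, 0, 1, 3]
(count[i] = number of elements equal to i)
Cumulative count: [0, 2, 4, 4, 4, 4, 5, 8]
Sorted: [1, 1, 2, 2, 6, 7, 7, 7]


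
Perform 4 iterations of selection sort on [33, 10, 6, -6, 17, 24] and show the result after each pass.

Pass 1: Select minimum -6 at index 3, swap -> [-6, 10, 6, 33, 17, 24]
Pass 2: Select minimum 6 at index 2, swap -> [-6, 6, 10, 33, 17, 24]
Pass 3: Select minimum 10 at index 2, swap -> [-6, 6, 10, 33, 17, 24]
Pass 4: Select minimum 17 at index 4, swap -> [-6, 6, 10, 17, 33, 24]


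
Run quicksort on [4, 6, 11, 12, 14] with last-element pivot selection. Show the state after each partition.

Partition 1: pivot=14 at index 4 -> [4, 6, 11, 12, 14]
Partition 2: pivot=12 at index 3 -> [4, 6, 11, 12, 14]
Partition 3: pivot=11 at index 2 -> [4, 6, 11, 12, 14]
Partition 4: pivot=6 at index 1 -> [4, 6, 11, 12, 14]


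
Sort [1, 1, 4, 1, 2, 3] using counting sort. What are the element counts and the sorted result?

Count array: [0, 3, 1, 1, 1]
(count[i] = number of elements equal to i)
Cumulative count: [0, 3, 4, 5, 6]
Sorted: [1, 1, 1, 2, 3, 4]


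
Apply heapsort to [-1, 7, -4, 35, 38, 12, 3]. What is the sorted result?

Build heap: [38, 35, 12, -1, 7, -4, 3]
Extract 38: [35, 7, 12, -1, 3, -4, 38]
Extract 35: [12, 7, -4, -1, 3, 35, 38]
Extract 12: [7, 3, -4, -1, 12, 35, 38]
Extract 7: [3, -1, -4, 7, 12, 35, 38]
Extract 3: [-1, -4, 3, 7, 12, 35, 38]
Extract -1: [-4, -1, 3, 7, 12, 35, 38]


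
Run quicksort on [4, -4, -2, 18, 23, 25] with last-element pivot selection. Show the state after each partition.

Partition 1: pivot=25 at index 5 -> [4, -4, -2, 18, 23, 25]
Partition 2: pivot=23 at index 4 -> [4, -4, -2, 18, 23, 25]
Partition 3: pivot=18 at index 3 -> [4, -4, -2, 18, 23, 25]
Partition 4: pivot=-2 at index 1 -> [-4, -2, 4, 18, 23, 25]


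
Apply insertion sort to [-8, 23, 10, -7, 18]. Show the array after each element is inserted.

First element -8 is already 'sorted'
Insert 23: shifted 0 elements -> [-8, 23, 10, -7, 18]
Insert 10: shifted 1 elements -> [-8, 10, 23, -7, 18]
Insert -7: shifted 2 elements -> [-8, -7, 10, 23, 18]
Insert 18: shifted 1 elements -> [-8, -7, 10, 18, 23]


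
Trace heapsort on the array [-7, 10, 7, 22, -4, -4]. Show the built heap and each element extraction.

Build heap: [22, 10, 7, -7, -4, -4]
Extract 22: [10, -4, 7, -7, -4, 22]
Extract 10: [7, -4, -4, -7, 10, 22]
Extract 7: [-4, -7, -4, 7, 10, 22]
Extract -4: [-4, -7, -4, 7, 10, 22]
Extract -4: [-7, -4, -4, 7, 10, 22]


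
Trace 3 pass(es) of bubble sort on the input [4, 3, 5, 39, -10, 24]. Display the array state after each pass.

After pass 1: [3, 4, 5, -10, 24, 39] (3 swaps)
After pass 2: [3, 4, -10, 5, 24, 39] (1 swaps)
After pass 3: [3, -10, 4, 5, 24, 39] (1 swaps)
Total swaps: 5


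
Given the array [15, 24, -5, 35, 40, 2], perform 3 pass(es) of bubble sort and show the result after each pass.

After pass 1: [15, -5, 24, 35, 2, 40] (2 swaps)
After pass 2: [-5, 15, 24, 2, 35, 40] (2 swaps)
After pass 3: [-5, 15, 2, 24, 35, 40] (1 swaps)
Total swaps: 5


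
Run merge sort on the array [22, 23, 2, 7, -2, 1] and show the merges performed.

Divide and conquer:
  Merge [23] + [2] -> [2, 23]
  Merge [22] + [2, 23] -> [2, 22, 23]
  Merge [-2] + [1] -> [-2, 1]
  Merge [7] + [-2, 1] -> [-2, 1, 7]
  Merge [2, 22, 23] + [-2, 1, 7] -> [-2, 1, 2, 7, 22, 23]


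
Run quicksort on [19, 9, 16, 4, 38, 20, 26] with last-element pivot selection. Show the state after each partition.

Partition 1: pivot=26 at index 5 -> [19, 9, 16, 4, 20, 26, 38]
Partition 2: pivot=20 at index 4 -> [19, 9, 16, 4, 20, 26, 38]
Partition 3: pivot=4 at index 0 -> [4, 9, 16, 19, 20, 26, 38]
Partition 4: pivot=19 at index 3 -> [4, 9, 16, 19, 20, 26, 38]
Partition 5: pivot=16 at index 2 -> [4, 9, 16, 19, 20, 26, 38]


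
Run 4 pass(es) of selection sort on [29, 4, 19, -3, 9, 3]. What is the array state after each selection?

Pass 1: Select minimum -3 at index 3, swap -> [-3, 4, 19, 29, 9, 3]
Pass 2: Select minimum 3 at index 5, swap -> [-3, 3, 19, 29, 9, 4]
Pass 3: Select minimum 4 at index 5, swap -> [-3, 3, 4, 29, 9, 19]
Pass 4: Select minimum 9 at index 4, swap -> [-3, 3, 4, 9, 29, 19]


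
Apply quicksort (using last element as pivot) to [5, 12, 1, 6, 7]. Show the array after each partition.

Partition 1: pivot=7 at index 3 -> [5, 1, 6, 7, 12]
Partition 2: pivot=6 at index 2 -> [5, 1, 6, 7, 12]
Partition 3: pivot=1 at index 0 -> [1, 5, 6, 7, 12]


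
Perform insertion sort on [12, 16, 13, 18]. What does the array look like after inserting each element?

First element 12 is already 'sorted'
Insert 16: shifted 0 elements -> [12, 16, 13, 18]
Insert 13: shifted 1 elements -> [12, 13, 16, 18]
Insert 18: shifted 0 elements -> [12, 13, 16, 18]


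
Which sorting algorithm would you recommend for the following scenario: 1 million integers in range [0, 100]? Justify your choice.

Best choice: Counting sort
Reason: O(n + k) where k=100 is small; linear time beats O(n log n)


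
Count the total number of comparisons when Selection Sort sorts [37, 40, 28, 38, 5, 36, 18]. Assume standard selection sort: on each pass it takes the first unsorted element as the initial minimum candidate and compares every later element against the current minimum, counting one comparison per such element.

Pass 1: scan indices 1..6 for the minimum = 6 comparison(s); min is 5, place at index 0 -> [5, 40, 28, 38, 37, 36, 18]
Pass 2: scan indices 2..6 for the minimum = 5 comparison(s); min is 18, place at index 1 -> [5, 18, 28, 38, 37, 36, 40]
Pass 3: scan indices 3..6 for the minimum = 4 comparison(s); min is 28, place at index 2 -> [5, 18, 28, 38, 37, 36, 40]
Pass 4: scan indices 4..6 for the minimum = 3 comparison(s); min is 36, place at index 3 -> [5, 18, 28, 36, 37, 38, 40]
Pass 5: scan indices 5..6 for the minimum = 2 comparison(s); min is 37, place at index 4 -> [5, 18, 28, 36, 37, 38, 40]
Pass 6: scan indices 6..6 for the minimum = 1 comparison(s); min is 38, place at index 5 -> [5, 18, 28, 36, 37, 38, 40]
Selection sort always scans the whole unsorted suffix, so the count is (n-1) + (n-2) + ... + 1 = n(n-1)/2 = 7*6/2 = 21 regardless of the input order.
Total comparisons: 6 + 5 + 4 + 3 + 2 + 1 = 21


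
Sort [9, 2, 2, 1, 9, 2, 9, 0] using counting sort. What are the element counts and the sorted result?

Count array: [1, 1, 3, 0, 0, 0, 0, 0, 0, 3]
(count[i] = number of elements equal to i)
Cumulative count: [1, 2, 5, 5, 5, 5, 5, 5, 5, 8]
Sorted: [0, 1, 2, 2, 2, 9, 9, 9]


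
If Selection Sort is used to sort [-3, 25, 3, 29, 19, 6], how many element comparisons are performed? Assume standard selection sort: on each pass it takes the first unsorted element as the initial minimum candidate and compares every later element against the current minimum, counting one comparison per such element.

Pass 1: scan indices 1..5 for the minimum = 5 comparison(s); min is -3, place at index 0 -> [-3, 25, 3, 29, 19, 6]
Pass 2: scan indices 2..5 for the minimum = 4 comparison(s); min is 3, place at index 1 -> [-3, 3, 25, 29, 19, 6]
Pass 3: scan indices 3..5 for the minimum = 3 comparison(s); min is 6, place at index 2 -> [-3, 3, 6, 29, 19, 25]
Pass 4: scan indices 4..5 for the minimum = 2 comparison(s); min is 19, place at index 3 -> [-3, 3, 6, 19, 29, 25]
Pass 5: scan indices 5..5 for the minimum = 1 comparison(s); min is 25, place at index 4 -> [-3, 3, 6, 19, 25, 29]
Selection sort always scans the whole unsorted suffix, so the count is (n-1) + (n-2) + ... + 1 = n(n-1)/2 = 6*5/2 = 15 regardless of the input order.
Total comparisons: 5 + 4 + 3 + 2 + 1 = 15


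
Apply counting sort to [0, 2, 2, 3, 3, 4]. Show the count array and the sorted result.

Count array: [1, 0, 2, 2, 1]
(count[i] = number of elements equal to i)
Cumulative count: [1, 1, 3, 5, 6]
Sorted: [0, 2, 2, 3, 3, 4]


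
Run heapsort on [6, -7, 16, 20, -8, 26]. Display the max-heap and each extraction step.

Build heap: [26, 20, 16, -7, -8, 6]
Extract 26: [20, 6, 16, -7, -8, 26]
Extract 20: [16, 6, -8, -7, 20, 26]
Extract 16: [6, -7, -8, 16, 20, 26]
Extract 6: [-7, -8, 6, 16, 20, 26]
Extract -7: [-8, -7, 6, 16, 20, 26]


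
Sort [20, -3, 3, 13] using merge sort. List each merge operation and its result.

Divide and conquer:
  Merge [20] + [-3] -> [-3, 20]
  Merge [3] + [13] -> [3, 13]
  Merge [-3, 20] + [3, 13] -> [-3, 3, 13, 20]


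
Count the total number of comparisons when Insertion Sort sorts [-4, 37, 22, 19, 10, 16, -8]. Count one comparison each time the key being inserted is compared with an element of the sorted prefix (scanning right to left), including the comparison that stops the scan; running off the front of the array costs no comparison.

Insert 37: -4 <= 37 (stop) = 1 comparison(s) -> [-4, 37, 22, 19, 10, 16, -8]
Insert 22: 37 > 22 (shift), -4 <= 22 (stop) = 2 comparison(s) -> [-4, 22, 37, 19, 10, 16, -8]
Insert 19: 37 > 19 (shift), 22 > 19 (shift), -4 <= 19 (stop) = 3 comparison(s) -> [-4, 19, 22, 37, 10, 16, -8]
Insert 10: 37 > 10 (shift), 22 > 10 (shift), 19 > 10 (shift), -4 <= 10 (stop) = 4 comparison(s) -> [-4, 10, 19, 22, 37, 16, -8]
Insert 16: 37 > 16 (shift), 22 > 16 (shift), 19 > 16 (shift), 10 <= 16 (stop) = 4 comparison(s) -> [-4, 10, 16, 19, 22, 37, -8]
Insert -8: 37 > -8 (shift), 22 > -8 (shift), 19 > -8 (shift), 16 > -8 (shift), 10 > -8 (shift), -4 > -8 (shift), reached front = 6 comparison(s) -> [-8, -4, 10, 16, 19, 22, 37]
Total comparisons: 1 + 2 + 3 + 4 + 4 + 6 = 20


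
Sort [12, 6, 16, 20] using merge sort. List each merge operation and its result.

Divide and conquer:
  Merge [12] + [6] -> [6, 12]
  Merge [16] + [20] -> [16, 20]
  Merge [6, 12] + [16, 20] -> [6, 12, 16, 20]


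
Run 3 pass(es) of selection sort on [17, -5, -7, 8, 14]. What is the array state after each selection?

Pass 1: Select minimum -7 at index 2, swap -> [-7, -5, 17, 8, 14]
Pass 2: Select minimum -5 at index 1, swap -> [-7, -5, 17, 8, 14]
Pass 3: Select minimum 8 at index 3, swap -> [-7, -5, 8, 17, 14]


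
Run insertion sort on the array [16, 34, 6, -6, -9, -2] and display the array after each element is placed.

First element 16 is already 'sorted'
Insert 34: shifted 0 elements -> [16, 34, 6, -6, -9, -2]
Insert 6: shifted 2 elements -> [6, 16, 34, -6, -9, -2]
Insert -6: shifted 3 elements -> [-6, 6, 16, 34, -9, -2]
Insert -9: shifted 4 elements -> [-9, -6, 6, 16, 34, -2]
Insert -2: shifted 3 elements -> [-9, -6, -2, 6, 16, 34]


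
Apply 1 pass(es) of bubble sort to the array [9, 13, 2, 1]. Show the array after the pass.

After pass 1: [9, 2, 1, 13] (2 swaps)
Total swaps: 2


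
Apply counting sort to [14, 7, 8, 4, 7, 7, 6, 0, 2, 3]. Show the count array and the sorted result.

Count array: [1, 0, 1, 1, 1, 0, 1, 3, 1, 0, 0, 0, 0, 0, 1]
(count[i] = number of elements equal to i)
Cumulative count: [1, 1, 2, 3, 4, 4, 5, 8, 9, 9, 9, 9, 9, 9, 10]
Sorted: [0, 2, 3, 4, 6, 7, 7, 7, 8, 14]


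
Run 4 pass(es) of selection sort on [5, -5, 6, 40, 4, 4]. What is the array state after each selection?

Pass 1: Select minimum -5 at index 1, swap -> [-5, 5, 6, 40, 4, 4]
Pass 2: Select minimum 4 at index 4, swap -> [-5, 4, 6, 40, 5, 4]
Pass 3: Select minimum 4 at index 5, swap -> [-5, 4, 4, 40, 5, 6]
Pass 4: Select minimum 5 at index 4, swap -> [-5, 4, 4, 5, 40, 6]


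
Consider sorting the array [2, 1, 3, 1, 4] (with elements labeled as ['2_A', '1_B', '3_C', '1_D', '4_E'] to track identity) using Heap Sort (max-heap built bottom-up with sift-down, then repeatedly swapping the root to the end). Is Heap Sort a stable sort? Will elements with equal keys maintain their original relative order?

Trace Heap Sort on the labeled array (the key is the number; the letter only tracks identity):
  Build max-heap: [4_E, 2_A, 3_C, 1_D, 1_B]
  Swap root 4_E to index 4, re-heapify first 4 -> [3_C, 2_A, 1_B, 1_D, 4_E]
  Swap root 3_C to index 3, re-heapify first 3 -> [2_A, 1_D, 1_B, 3_C, 4_E]
  Swap root 2_A to index 2, re-heapify first 2 -> [1_B, 1_D, 2_A, 3_C, 4_E]
  Swap root 1_B to index 1, re-heapify first 1 -> [1_D, 1_B, 2_A, 3_C, 4_E]
Final order: [1_D, 1_B, 2_A, 3_C, 4_E]
Equal keys:
  value 1: originally 1_B, 1_D; after sorting 1_D, 1_B -> order changed
Equal keys were reordered, so Heap Sort is not stable: heap construction and root-to-end swaps move elements without regard to the original order of equal keys. (One such input is enough; an unstable sort may happen to preserve order on other inputs, but it gives no guarantee.)
Answer: Not stable


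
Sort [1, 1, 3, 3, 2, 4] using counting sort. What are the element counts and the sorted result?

Count array: [0, 2, 1, 2, 1]
(count[i] = number of elements equal to i)
Cumulative count: [0, 2, 3, 5, 6]
Sorted: [1, 1, 2, 3, 3, 4]


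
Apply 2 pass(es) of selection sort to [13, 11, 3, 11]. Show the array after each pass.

Pass 1: Select minimum 3 at index 2, swap -> [3, 11, 13, 11]
Pass 2: Select minimum 11 at index 1, swap -> [3, 11, 13, 11]


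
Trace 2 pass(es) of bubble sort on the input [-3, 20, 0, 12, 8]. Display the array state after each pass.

After pass 1: [-3, 0, 12, 8, 20] (3 swaps)
After pass 2: [-3, 0, 8, 12, 20] (1 swaps)
Total swaps: 4


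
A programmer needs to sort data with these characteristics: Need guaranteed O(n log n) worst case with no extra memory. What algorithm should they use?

Best choice: Heapsort
Reason: Heapsort is O(n log n) worst case and sorts in-place; quicksort can degrade to O(n^2)


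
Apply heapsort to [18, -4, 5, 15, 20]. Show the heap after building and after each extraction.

Build heap: [20, 18, 5, 15, -4]
Extract 20: [18, 15, 5, -4, 20]
Extract 18: [15, -4, 5, 18, 20]
Extract 15: [5, -4, 15, 18, 20]
Extract 5: [-4, 5, 15, 18, 20]


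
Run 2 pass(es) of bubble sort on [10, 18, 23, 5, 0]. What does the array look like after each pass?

After pass 1: [10, 18, 5, 0, 23] (2 swaps)
After pass 2: [10, 5, 0, 18, 23] (2 swaps)
Total swaps: 4


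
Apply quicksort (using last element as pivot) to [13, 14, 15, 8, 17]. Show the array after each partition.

Partition 1: pivot=17 at index 4 -> [13, 14, 15, 8, 17]
Partition 2: pivot=8 at index 0 -> [8, 14, 15, 13, 17]
Partition 3: pivot=13 at index 1 -> [8, 13, 15, 14, 17]
Partition 4: pivot=14 at index 2 -> [8, 13, 14, 15, 17]


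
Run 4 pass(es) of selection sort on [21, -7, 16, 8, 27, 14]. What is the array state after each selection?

Pass 1: Select minimum -7 at index 1, swap -> [-7, 21, 16, 8, 27, 14]
Pass 2: Select minimum 8 at index 3, swap -> [-7, 8, 16, 21, 27, 14]
Pass 3: Select minimum 14 at index 5, swap -> [-7, 8, 14, 21, 27, 16]
Pass 4: Select minimum 16 at index 5, swap -> [-7, 8, 14, 16, 27, 21]


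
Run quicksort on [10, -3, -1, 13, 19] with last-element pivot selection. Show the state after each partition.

Partition 1: pivot=19 at index 4 -> [10, -3, -1, 13, 19]
Partition 2: pivot=13 at index 3 -> [10, -3, -1, 13, 19]
Partition 3: pivot=-1 at index 1 -> [-3, -1, 10, 13, 19]


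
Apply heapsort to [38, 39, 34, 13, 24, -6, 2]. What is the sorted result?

Build heap: [39, 38, 34, 13, 24, -6, 2]
Extract 39: [38, 24, 34, 13, 2, -6, 39]
Extract 38: [34, 24, -6, 13, 2, 38, 39]
Extract 34: [24, 13, -6, 2, 34, 38, 39]
Extract 24: [13, 2, -6, 24, 34, 38, 39]
Extract 13: [2, -6, 13, 24, 34, 38, 39]
Extract 2: [-6, 2, 13, 24, 34, 38, 39]


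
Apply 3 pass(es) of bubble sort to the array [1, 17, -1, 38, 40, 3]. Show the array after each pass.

After pass 1: [1, -1, 17, 38, 3, 40] (2 swaps)
After pass 2: [-1, 1, 17, 3, 38, 40] (2 swaps)
After pass 3: [-1, 1, 3, 17, 38, 40] (1 swaps)
Total swaps: 5


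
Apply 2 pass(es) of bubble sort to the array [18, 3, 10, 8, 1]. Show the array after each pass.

After pass 1: [3, 10, 8, 1, 18] (4 swaps)
After pass 2: [3, 8, 1, 10, 18] (2 swaps)
Total swaps: 6


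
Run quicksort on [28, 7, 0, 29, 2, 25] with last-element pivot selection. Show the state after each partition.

Partition 1: pivot=25 at index 3 -> [7, 0, 2, 25, 28, 29]
Partition 2: pivot=2 at index 1 -> [0, 2, 7, 25, 28, 29]
Partition 3: pivot=29 at index 5 -> [0, 2, 7, 25, 28, 29]


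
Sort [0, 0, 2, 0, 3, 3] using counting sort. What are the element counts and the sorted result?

Count array: [3, 0, 1, 2]
(count[i] = number of elements equal to i)
Cumulative count: [3, 3, 4, 6]
Sorted: [0, 0, 0, 2, 3, 3]


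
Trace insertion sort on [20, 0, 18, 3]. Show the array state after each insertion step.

First element 20 is already 'sorted'
Insert 0: shifted 1 elements -> [0, 20, 18, 3]
Insert 18: shifted 1 elements -> [0, 18, 20, 3]
Insert 3: shifted 2 elements -> [0, 3, 18, 20]


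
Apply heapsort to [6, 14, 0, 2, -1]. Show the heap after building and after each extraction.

Build heap: [14, 6, 0, 2, -1]
Extract 14: [6, 2, 0, -1, 14]
Extract 6: [2, -1, 0, 6, 14]
Extract 2: [0, -1, 2, 6, 14]
Extract 0: [-1, 0, 2, 6, 14]


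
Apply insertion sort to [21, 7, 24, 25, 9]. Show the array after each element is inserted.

First element 21 is already 'sorted'
Insert 7: shifted 1 elements -> [7, 21, 24, 25, 9]
Insert 24: shifted 0 elements -> [7, 21, 24, 25, 9]
Insert 25: shifted 0 elements -> [7, 21, 24, 25, 9]
Insert 9: shifted 3 elements -> [7, 9, 21, 24, 25]


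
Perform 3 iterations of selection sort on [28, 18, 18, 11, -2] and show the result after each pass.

Pass 1: Select minimum -2 at index 4, swap -> [-2, 18, 18, 11, 28]
Pass 2: Select minimum 11 at index 3, swap -> [-2, 11, 18, 18, 28]
Pass 3: Select minimum 18 at index 2, swap -> [-2, 11, 18, 18, 28]


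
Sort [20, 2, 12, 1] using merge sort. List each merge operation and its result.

Divide and conquer:
  Merge [20] + [2] -> [2, 20]
  Merge [12] + [1] -> [1, 12]
  Merge [2, 20] + [1, 12] -> [1, 2, 12, 20]


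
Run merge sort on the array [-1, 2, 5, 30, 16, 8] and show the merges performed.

Divide and conquer:
  Merge [2] + [5] -> [2, 5]
  Merge [-1] + [2, 5] -> [-1, 2, 5]
  Merge [16] + [8] -> [8, 16]
  Merge [30] + [8, 16] -> [8, 16, 30]
  Merge [-1, 2, 5] + [8, 16, 30] -> [-1, 2, 5, 8, 16, 30]


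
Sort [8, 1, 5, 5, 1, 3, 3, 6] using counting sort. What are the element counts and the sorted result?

Count array: [0, 2, 0, 2, 0, 2, 1, 0, 1]
(count[i] = number of elements equal to i)
Cumulative count: [0, 2, 2, 4, 4, 6, 7, 7, 8]
Sorted: [1, 1, 3, 3, 5, 5, 6, 8]


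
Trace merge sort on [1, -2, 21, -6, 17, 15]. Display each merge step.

Divide and conquer:
  Merge [-2] + [21] -> [-2, 21]
  Merge [1] + [-2, 21] -> [-2, 1, 21]
  Merge [17] + [15] -> [15, 17]
  Merge [-6] + [15, 17] -> [-6, 15, 17]
  Merge [-2, 1, 21] + [-6, 15, 17] -> [-6, -2, 1, 15, 17, 21]


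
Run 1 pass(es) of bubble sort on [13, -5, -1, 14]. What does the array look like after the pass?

After pass 1: [-5, -1, 13, 14] (2 swaps)
Total swaps: 2


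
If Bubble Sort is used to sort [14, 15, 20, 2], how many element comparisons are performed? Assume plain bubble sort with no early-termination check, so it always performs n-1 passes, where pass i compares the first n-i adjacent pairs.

Pass 1: compare adjacent pairs (0,1)..(2,3) = 3 comparison(s), 1 swap(s) -> [14, 15, 2, 20]
Pass 2: compare adjacent pairs (0,1)..(1,2) = 2 comparison(s), 1 swap(s) -> [14, 2, 15, 20]
Pass 3: compare adjacent pairs (0,1)..(0,1) = 1 comparison(s), 1 swap(s) -> [2, 14, 15, 20]
Total comparisons: 3 + 2 + 1 = 6


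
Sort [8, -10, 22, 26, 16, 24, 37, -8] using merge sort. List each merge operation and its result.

Divide and conquer:
  Merge [8] + [-10] -> [-10, 8]
  Merge [22] + [26] -> [22, 26]
  Merge [-10, 8] + [22, 26] -> [-10, 8, 22, 26]
  Merge [16] + [24] -> [16, 24]
  Merge [37] + [-8] -> [-8, 37]
  Merge [16, 24] + [-8, 37] -> [-8, 16, 24, 37]
  Merge [-10, 8, 22, 26] + [-8, 16, 24, 37] -> [-10, -8, 8, 16, 22, 24, 26, 37]


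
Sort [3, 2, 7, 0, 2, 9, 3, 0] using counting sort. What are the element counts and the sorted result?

Count array: [2, 0, 2, 2, 0, 0, 0, 1, 0, 1]
(count[i] = number of elements equal to i)
Cumulative count: [2, 2, 4, 6, 6, 6, 6, 7, 7, 8]
Sorted: [0, 0, 2, 2, 3, 3, 7, 9]


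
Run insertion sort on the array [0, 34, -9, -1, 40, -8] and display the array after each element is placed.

First element 0 is already 'sorted'
Insert 34: shifted 0 elements -> [0, 34, -9, -1, 40, -8]
Insert -9: shifted 2 elements -> [-9, 0, 34, -1, 40, -8]
Insert -1: shifted 2 elements -> [-9, -1, 0, 34, 40, -8]
Insert 40: shifted 0 elements -> [-9, -1, 0, 34, 40, -8]
Insert -8: shifted 4 elements -> [-9, -8, -1, 0, 34, 40]


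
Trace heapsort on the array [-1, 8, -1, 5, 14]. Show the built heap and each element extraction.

Build heap: [14, 8, -1, 5, -1]
Extract 14: [8, 5, -1, -1, 14]
Extract 8: [5, -1, -1, 8, 14]
Extract 5: [-1, -1, 5, 8, 14]
Extract -1: [-1, -1, 5, 8, 14]


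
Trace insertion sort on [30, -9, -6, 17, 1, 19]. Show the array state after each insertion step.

First element 30 is already 'sorted'
Insert -9: shifted 1 elements -> [-9, 30, -6, 17, 1, 19]
Insert -6: shifted 1 elements -> [-9, -6, 30, 17, 1, 19]
Insert 17: shifted 1 elements -> [-9, -6, 17, 30, 1, 19]
Insert 1: shifted 2 elements -> [-9, -6, 1, 17, 30, 19]
Insert 19: shifted 1 elements -> [-9, -6, 1, 17, 19, 30]


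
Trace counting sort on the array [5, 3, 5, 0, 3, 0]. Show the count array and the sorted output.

Count array: [2, 0, 0, 2, 0, 2]
(count[i] = number of elements equal to i)
Cumulative count: [2, 2, 2, 4, 4, 6]
Sorted: [0, 0, 3, 3, 5, 5]


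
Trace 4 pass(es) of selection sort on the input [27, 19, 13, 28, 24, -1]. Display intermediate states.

Pass 1: Select minimum -1 at index 5, swap -> [-1, 19, 13, 28, 24, 27]
Pass 2: Select minimum 13 at index 2, swap -> [-1, 13, 19, 28, 24, 27]
Pass 3: Select minimum 19 at index 2, swap -> [-1, 13, 19, 28, 24, 27]
Pass 4: Select minimum 24 at index 4, swap -> [-1, 13, 19, 24, 28, 27]


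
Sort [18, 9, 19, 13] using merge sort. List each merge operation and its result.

Divide and conquer:
  Merge [18] + [9] -> [9, 18]
  Merge [19] + [13] -> [13, 19]
  Merge [9, 18] + [13, 19] -> [9, 13, 18, 19]


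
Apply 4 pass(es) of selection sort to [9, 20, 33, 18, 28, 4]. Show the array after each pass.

Pass 1: Select minimum 4 at index 5, swap -> [4, 20, 33, 18, 28, 9]
Pass 2: Select minimum 9 at index 5, swap -> [4, 9, 33, 18, 28, 20]
Pass 3: Select minimum 18 at index 3, swap -> [4, 9, 18, 33, 28, 20]
Pass 4: Select minimum 20 at index 5, swap -> [4, 9, 18, 20, 28, 33]


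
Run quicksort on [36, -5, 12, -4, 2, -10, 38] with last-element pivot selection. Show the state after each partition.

Partition 1: pivot=38 at index 6 -> [36, -5, 12, -4, 2, -10, 38]
Partition 2: pivot=-10 at index 0 -> [-10, -5, 12, -4, 2, 36, 38]
Partition 3: pivot=36 at index 5 -> [-10, -5, 12, -4, 2, 36, 38]
Partition 4: pivot=2 at index 3 -> [-10, -5, -4, 2, 12, 36, 38]
Partition 5: pivot=-4 at index 2 -> [-10, -5, -4, 2, 12, 36, 38]


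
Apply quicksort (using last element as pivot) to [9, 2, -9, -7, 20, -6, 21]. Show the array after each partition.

Partition 1: pivot=21 at index 6 -> [9, 2, -9, -7, 20, -6, 21]
Partition 2: pivot=-6 at index 2 -> [-9, -7, -6, 2, 20, 9, 21]
Partition 3: pivot=-7 at index 1 -> [-9, -7, -6, 2, 20, 9, 21]
Partition 4: pivot=9 at index 4 -> [-9, -7, -6, 2, 9, 20, 21]


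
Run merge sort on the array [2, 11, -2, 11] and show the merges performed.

Divide and conquer:
  Merge [2] + [11] -> [2, 11]
  Merge [-2] + [11] -> [-2, 11]
  Merge [2, 11] + [-2, 11] -> [-2, 2, 11, 11]


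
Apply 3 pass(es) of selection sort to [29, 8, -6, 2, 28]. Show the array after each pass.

Pass 1: Select minimum -6 at index 2, swap -> [-6, 8, 29, 2, 28]
Pass 2: Select minimum 2 at index 3, swap -> [-6, 2, 29, 8, 28]
Pass 3: Select minimum 8 at index 3, swap -> [-6, 2, 8, 29, 28]


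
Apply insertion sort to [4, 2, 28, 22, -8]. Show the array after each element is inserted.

First element 4 is already 'sorted'
Insert 2: shifted 1 elements -> [2, 4, 28, 22, -8]
Insert 28: shifted 0 elements -> [2, 4, 28, 22, -8]
Insert 22: shifted 1 elements -> [2, 4, 22, 28, -8]
Insert -8: shifted 4 elements -> [-8, 2, 4, 22, 28]


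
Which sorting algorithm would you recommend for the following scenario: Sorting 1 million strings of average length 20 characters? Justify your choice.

Best choice: MSD radix sort or Mergesort
Reason: MSD radix sort is a non-comparison sort that buckets the strings by successive character positions, running in time proportional to the total number of characters examined rather than O(n log n) string comparisons; mergesort is a stable O(n log n)-comparison alternative that works for arbitrary variable-length keys


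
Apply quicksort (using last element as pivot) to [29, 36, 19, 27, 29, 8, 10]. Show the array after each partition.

Partition 1: pivot=10 at index 1 -> [8, 10, 19, 27, 29, 29, 36]
Partition 2: pivot=36 at index 6 -> [8, 10, 19, 27, 29, 29, 36]
Partition 3: pivot=29 at index 5 -> [8, 10, 19, 27, 29, 29, 36]
Partition 4: pivot=29 at index 4 -> [8, 10, 19, 27, 29, 29, 36]
Partition 5: pivot=27 at index 3 -> [8, 10, 19, 27, 29, 29, 36]


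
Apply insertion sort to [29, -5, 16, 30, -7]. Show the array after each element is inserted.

First element 29 is already 'sorted'
Insert -5: shifted 1 elements -> [-5, 29, 16, 30, -7]
Insert 16: shifted 1 elements -> [-5, 16, 29, 30, -7]
Insert 30: shifted 0 elements -> [-5, 16, 29, 30, -7]
Insert -7: shifted 4 elements -> [-7, -5, 16, 29, 30]


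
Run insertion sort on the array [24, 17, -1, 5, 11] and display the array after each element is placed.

First element 24 is already 'sorted'
Insert 17: shifted 1 elements -> [17, 24, -1, 5, 11]
Insert -1: shifted 2 elements -> [-1, 17, 24, 5, 11]
Insert 5: shifted 2 elements -> [-1, 5, 17, 24, 11]
Insert 11: shifted 2 elements -> [-1, 5, 11, 17, 24]


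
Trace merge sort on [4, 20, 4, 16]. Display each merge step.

Divide and conquer:
  Merge [4] + [20] -> [4, 20]
  Merge [4] + [16] -> [4, 16]
  Merge [4, 20] + [4, 16] -> [4, 4, 16, 20]


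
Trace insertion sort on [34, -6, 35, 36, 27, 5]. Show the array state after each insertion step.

First element 34 is already 'sorted'
Insert -6: shifted 1 elements -> [-6, 34, 35, 36, 27, 5]
Insert 35: shifted 0 elements -> [-6, 34, 35, 36, 27, 5]
Insert 36: shifted 0 elements -> [-6, 34, 35, 36, 27, 5]
Insert 27: shifted 3 elements -> [-6, 27, 34, 35, 36, 5]
Insert 5: shifted 4 elements -> [-6, 5, 27, 34, 35, 36]


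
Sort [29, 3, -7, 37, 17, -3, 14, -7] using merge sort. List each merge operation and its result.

Divide and conquer:
  Merge [29] + [3] -> [3, 29]
  Merge [-7] + [37] -> [-7, 37]
  Merge [3, 29] + [-7, 37] -> [-7, 3, 29, 37]
  Merge [17] + [-3] -> [-3, 17]
  Merge [14] + [-7] -> [-7, 14]
  Merge [-3, 17] + [-7, 14] -> [-7, -3, 14, 17]
  Merge [-7, 3, 29, 37] + [-7, -3, 14, 17] -> [-7, -7, -3, 3, 14, 17, 29, 37]


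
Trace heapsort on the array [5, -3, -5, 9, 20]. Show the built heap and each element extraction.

Build heap: [20, 9, -5, 5, -3]
Extract 20: [9, 5, -5, -3, 20]
Extract 9: [5, -3, -5, 9, 20]
Extract 5: [-3, -5, 5, 9, 20]
Extract -3: [-5, -3, 5, 9, 20]


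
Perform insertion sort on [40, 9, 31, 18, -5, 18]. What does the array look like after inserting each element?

First element 40 is already 'sorted'
Insert 9: shifted 1 elements -> [9, 40, 31, 18, -5, 18]
Insert 31: shifted 1 elements -> [9, 31, 40, 18, -5, 18]
Insert 18: shifted 2 elements -> [9, 18, 31, 40, -5, 18]
Insert -5: shifted 4 elements -> [-5, 9, 18, 31, 40, 18]
Insert 18: shifted 2 elements -> [-5, 9, 18, 18, 31, 40]


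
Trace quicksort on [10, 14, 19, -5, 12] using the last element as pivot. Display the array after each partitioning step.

Partition 1: pivot=12 at index 2 -> [10, -5, 12, 14, 19]
Partition 2: pivot=-5 at index 0 -> [-5, 10, 12, 14, 19]
Partition 3: pivot=19 at index 4 -> [-5, 10, 12, 14, 19]


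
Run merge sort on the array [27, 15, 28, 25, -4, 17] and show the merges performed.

Divide and conquer:
  Merge [15] + [28] -> [15, 28]
  Merge [27] + [15, 28] -> [15, 27, 28]
  Merge [-4] + [17] -> [-4, 17]
  Merge [25] + [-4, 17] -> [-4, 17, 25]
  Merge [15, 27, 28] + [-4, 17, 25] -> [-4, 15, 17, 25, 27, 28]


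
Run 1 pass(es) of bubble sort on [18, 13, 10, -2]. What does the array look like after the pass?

After pass 1: [13, 10, -2, 18] (3 swaps)
Total swaps: 3


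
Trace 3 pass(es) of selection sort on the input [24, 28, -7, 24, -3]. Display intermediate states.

Pass 1: Select minimum -7 at index 2, swap -> [-7, 28, 24, 24, -3]
Pass 2: Select minimum -3 at index 4, swap -> [-7, -3, 24, 24, 28]
Pass 3: Select minimum 24 at index 2, swap -> [-7, -3, 24, 24, 28]


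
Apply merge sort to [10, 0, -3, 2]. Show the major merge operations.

Divide and conquer:
  Merge [10] + [0] -> [0, 10]
  Merge [-3] + [2] -> [-3, 2]
  Merge [0, 10] + [-3, 2] -> [-3, 0, 2, 10]


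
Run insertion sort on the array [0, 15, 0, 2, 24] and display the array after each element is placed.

First element 0 is already 'sorted'
Insert 15: shifted 0 elements -> [0, 15, 0, 2, 24]
Insert 0: shifted 1 elements -> [0, 0, 15, 2, 24]
Insert 2: shifted 1 elements -> [0, 0, 2, 15, 24]
Insert 24: shifted 0 elements -> [0, 0, 2, 15, 24]


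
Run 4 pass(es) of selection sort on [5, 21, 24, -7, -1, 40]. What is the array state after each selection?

Pass 1: Select minimum -7 at index 3, swap -> [-7, 21, 24, 5, -1, 40]
Pass 2: Select minimum -1 at index 4, swap -> [-7, -1, 24, 5, 21, 40]
Pass 3: Select minimum 5 at index 3, swap -> [-7, -1, 5, 24, 21, 40]
Pass 4: Select minimum 21 at index 4, swap -> [-7, -1, 5, 21, 24, 40]
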